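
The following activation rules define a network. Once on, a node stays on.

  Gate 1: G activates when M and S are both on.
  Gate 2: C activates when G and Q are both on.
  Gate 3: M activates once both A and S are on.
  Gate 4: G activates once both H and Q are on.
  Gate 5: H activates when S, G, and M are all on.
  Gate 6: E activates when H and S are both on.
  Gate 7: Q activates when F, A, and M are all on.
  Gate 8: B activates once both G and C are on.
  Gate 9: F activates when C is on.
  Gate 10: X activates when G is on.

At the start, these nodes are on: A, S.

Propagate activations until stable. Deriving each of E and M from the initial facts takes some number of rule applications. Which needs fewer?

M: Gate 3: A and S on → M on. [1 rule application]
E: A and S are on, so M activates (Gate 3). Gate 1: M and S on → G on. Gate 5: S, G, and M on → H on. H and S are on, so E activates (Gate 6). [4 rule applications]
M needs fewer.

M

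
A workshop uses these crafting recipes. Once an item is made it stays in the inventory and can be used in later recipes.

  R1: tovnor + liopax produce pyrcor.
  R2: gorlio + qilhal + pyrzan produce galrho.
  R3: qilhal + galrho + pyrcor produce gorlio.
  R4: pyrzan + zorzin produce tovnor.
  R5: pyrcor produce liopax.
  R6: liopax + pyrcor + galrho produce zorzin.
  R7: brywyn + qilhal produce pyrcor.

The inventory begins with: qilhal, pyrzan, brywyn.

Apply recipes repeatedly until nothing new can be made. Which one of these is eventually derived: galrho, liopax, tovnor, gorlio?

brywyn + qilhal → pyrcor (R7).
pyrcor → liopax (R5).
gorlio would need qilhal, galrho, and pyrcor (R3), but galrho is never obtained. tovnor would need pyrzan and zorzin (R4), but zorzin is never obtained. galrho would need gorlio, qilhal, and pyrzan (R2), but gorlio is never obtained.

liopax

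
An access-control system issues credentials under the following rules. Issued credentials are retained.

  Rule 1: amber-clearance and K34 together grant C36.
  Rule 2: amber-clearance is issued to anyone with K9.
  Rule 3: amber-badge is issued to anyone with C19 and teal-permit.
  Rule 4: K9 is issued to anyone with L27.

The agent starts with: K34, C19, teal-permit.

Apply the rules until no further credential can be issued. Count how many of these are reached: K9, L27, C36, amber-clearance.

0

K9 would need L27 (Rule 4), but L27 is never granted.
No rule produces L27, and it is not given.
C36 would need amber-clearance and K34 (Rule 1), but amber-clearance is never granted.
amber-clearance would need K9 (Rule 2), but K9 is never granted.
None of the 4 are reached.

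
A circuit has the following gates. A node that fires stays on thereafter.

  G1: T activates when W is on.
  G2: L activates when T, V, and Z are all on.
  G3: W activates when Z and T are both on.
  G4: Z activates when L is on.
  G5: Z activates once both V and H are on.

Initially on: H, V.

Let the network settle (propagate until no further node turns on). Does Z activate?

G5: V and H on → Z on.

Yes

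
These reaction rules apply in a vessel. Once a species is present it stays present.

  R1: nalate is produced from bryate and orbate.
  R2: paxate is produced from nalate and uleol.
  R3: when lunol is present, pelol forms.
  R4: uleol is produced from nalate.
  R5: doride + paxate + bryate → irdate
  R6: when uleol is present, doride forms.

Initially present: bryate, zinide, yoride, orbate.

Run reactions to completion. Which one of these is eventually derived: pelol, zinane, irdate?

bryate and orbate present → nalate forms (R1).
nalate present → uleol forms (R4).
nalate and uleol present → paxate forms (R2).
uleol present → doride forms (R6).
doride, paxate, and bryate present → irdate forms (R5).
No rule produces zinane, and it is not given. pelol would need lunol (R3), but lunol never forms.

irdate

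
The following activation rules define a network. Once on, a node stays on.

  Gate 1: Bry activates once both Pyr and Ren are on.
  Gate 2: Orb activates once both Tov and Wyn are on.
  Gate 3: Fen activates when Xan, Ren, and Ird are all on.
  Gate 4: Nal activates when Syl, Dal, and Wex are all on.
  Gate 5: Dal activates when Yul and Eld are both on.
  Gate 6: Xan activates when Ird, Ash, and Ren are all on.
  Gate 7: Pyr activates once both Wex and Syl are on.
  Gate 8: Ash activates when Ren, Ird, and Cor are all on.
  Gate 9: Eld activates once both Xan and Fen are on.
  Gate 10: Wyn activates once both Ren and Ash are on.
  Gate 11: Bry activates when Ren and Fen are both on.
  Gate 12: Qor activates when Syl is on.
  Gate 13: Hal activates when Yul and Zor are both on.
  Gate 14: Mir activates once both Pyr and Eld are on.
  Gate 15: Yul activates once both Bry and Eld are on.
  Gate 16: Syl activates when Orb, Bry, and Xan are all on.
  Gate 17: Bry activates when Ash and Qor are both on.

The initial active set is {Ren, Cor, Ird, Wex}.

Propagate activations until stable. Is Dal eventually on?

Yes

Gate 8: Ren, Ird, and Cor on → Ash on.
Gate 6: Ird, Ash, and Ren on → Xan on.
Gate 3: Xan, Ren, and Ird on → Fen on.
Ren and Fen are on, so Bry activates (Gate 11).
Gate 9: Xan and Fen on → Eld on.
Gate 15: Bry and Eld on → Yul on.
Gate 5: Yul and Eld on → Dal on.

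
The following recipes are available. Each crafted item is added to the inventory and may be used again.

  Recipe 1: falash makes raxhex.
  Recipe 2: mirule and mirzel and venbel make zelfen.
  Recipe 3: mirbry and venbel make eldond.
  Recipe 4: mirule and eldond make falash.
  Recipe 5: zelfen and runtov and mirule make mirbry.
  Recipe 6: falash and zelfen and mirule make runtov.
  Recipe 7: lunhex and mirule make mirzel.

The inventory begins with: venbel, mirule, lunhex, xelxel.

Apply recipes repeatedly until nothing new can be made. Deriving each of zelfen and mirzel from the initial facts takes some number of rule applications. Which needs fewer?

mirzel: Using Recipe 7, lunhex and mirule make mirzel. [1 rule application]
zelfen: lunhex and mirule → mirzel (Recipe 7). mirule and mirzel and venbel → zelfen (Recipe 2). [2 rule applications]
mirzel needs fewer.

mirzel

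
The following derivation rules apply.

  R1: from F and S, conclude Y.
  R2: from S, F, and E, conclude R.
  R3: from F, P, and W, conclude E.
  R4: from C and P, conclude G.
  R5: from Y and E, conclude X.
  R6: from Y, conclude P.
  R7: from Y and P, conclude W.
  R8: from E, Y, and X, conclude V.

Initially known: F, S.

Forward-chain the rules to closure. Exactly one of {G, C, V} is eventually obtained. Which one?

F and S hold, so Y follows (R1).
Y holds, so P follows (R6).
Y and P hold, so W follows (R7).
From F, P, and W, R3 gives E.
From Y and E, R5 gives X.
From E, Y, and X, R8 gives V.
No rule produces C, and it is not given. G would need C and P (R4), but C is never established.

V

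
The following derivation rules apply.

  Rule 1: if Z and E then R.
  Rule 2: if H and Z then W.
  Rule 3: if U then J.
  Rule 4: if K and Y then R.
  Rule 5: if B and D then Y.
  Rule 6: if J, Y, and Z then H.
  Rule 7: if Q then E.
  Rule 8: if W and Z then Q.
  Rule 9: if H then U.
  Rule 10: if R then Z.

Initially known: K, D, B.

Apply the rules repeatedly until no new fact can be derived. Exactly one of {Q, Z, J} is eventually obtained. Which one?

B and D hold, so Y follows (Rule 5).
K and Y hold, so R follows (Rule 4).
R holds, so Z follows (Rule 10).
J would need U (Rule 3), but U is never established. Q would need W and Z (Rule 8), but W is never established.

Z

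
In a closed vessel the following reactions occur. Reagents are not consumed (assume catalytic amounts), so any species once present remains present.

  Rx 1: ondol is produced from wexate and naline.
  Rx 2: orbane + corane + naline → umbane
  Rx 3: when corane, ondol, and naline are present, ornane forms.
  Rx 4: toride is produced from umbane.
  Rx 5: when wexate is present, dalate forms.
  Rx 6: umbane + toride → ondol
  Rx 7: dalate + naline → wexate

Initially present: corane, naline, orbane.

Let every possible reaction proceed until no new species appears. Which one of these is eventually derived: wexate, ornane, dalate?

orbane, corane, and naline present → umbane forms (Rx 2).
umbane present → toride forms (Rx 4).
umbane and toride present → ondol forms (Rx 6).
corane, ondol, and naline present → ornane forms (Rx 3).
wexate would need dalate and naline (Rx 7), but dalate never forms. dalate would need wexate (Rx 5), but wexate never forms.

ornane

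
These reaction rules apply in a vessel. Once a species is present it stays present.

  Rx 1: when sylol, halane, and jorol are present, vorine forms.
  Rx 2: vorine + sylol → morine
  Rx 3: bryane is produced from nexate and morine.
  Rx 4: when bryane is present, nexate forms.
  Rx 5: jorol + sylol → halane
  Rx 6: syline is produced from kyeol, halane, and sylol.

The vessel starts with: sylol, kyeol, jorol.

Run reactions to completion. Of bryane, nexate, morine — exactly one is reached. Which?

morine

jorol and sylol present → halane forms (Rx 5).
sylol, halane, and jorol present → vorine forms (Rx 1).
vorine and sylol present → morine forms (Rx 2).
nexate would need bryane (Rx 4), but bryane never forms. bryane would need nexate and morine (Rx 3), but nexate never forms.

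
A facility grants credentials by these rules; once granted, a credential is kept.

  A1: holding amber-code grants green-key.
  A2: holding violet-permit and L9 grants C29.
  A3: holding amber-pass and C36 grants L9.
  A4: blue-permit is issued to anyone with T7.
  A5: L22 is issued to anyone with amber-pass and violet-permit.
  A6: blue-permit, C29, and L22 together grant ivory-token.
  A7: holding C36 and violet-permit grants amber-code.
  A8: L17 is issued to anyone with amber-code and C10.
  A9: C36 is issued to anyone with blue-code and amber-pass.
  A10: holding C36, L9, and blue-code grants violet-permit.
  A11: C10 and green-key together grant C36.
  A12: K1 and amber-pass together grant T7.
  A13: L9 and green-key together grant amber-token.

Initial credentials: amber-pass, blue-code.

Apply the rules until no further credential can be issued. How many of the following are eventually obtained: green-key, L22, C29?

3

Holding blue-code and amber-pass grants C36 (A9).
Holding amber-pass and C36 grants L9 (A3).
Holding C36, L9, and blue-code grants violet-permit (A10).
Holding violet-permit and L9 grants C29 (A2).
Holding amber-pass and violet-permit grants L22 (A5).
Holding C36 and violet-permit grants amber-code (A7).
Holding amber-code grants green-key (A1).
green-key: reached.
L22: reached.
C29: reached.
All 3 are reached.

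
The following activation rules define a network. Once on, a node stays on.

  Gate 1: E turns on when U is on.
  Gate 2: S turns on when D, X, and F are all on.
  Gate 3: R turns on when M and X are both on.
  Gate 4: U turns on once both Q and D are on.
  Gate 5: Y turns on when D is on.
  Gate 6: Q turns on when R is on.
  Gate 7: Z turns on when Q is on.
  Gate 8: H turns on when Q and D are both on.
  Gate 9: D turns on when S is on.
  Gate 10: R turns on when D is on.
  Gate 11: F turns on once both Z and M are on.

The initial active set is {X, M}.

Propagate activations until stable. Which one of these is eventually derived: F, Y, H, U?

Gate 3: M and X on → R on.
Gate 6: R on → Q on.
Gate 7: Q on → Z on.
Z and M are on, so F turns on (Gate 11).
Y would need D (Gate 5), but D never turns on. U would need Q and D (Gate 4), but D never turns on. H would need Q and D (Gate 8), but D never turns on.

F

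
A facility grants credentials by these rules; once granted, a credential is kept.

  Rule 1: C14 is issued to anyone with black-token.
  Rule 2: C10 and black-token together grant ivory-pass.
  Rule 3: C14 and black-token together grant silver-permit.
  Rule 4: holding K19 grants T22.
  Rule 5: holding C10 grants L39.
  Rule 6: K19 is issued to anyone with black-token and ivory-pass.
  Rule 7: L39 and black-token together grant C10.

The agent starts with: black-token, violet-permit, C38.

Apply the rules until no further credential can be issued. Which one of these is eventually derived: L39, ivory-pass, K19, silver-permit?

Holding black-token grants C14 (Rule 1).
Holding C14 and black-token grants silver-permit (Rule 3).
L39 would need C10 (Rule 5), but C10 is never granted. K19 would need black-token and ivory-pass (Rule 6), but ivory-pass is never granted. ivory-pass would need C10 and black-token (Rule 2), but C10 is never granted.

silver-permit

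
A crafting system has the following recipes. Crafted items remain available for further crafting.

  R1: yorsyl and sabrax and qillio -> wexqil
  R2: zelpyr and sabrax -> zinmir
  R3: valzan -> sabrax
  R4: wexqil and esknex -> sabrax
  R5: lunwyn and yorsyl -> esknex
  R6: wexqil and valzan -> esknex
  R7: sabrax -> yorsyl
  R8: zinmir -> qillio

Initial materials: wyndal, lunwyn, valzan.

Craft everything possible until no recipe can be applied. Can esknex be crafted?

Using R3, valzan makes sabrax.
Using R7, sabrax makes yorsyl.
Using R5, lunwyn and yorsyl make esknex.

Yes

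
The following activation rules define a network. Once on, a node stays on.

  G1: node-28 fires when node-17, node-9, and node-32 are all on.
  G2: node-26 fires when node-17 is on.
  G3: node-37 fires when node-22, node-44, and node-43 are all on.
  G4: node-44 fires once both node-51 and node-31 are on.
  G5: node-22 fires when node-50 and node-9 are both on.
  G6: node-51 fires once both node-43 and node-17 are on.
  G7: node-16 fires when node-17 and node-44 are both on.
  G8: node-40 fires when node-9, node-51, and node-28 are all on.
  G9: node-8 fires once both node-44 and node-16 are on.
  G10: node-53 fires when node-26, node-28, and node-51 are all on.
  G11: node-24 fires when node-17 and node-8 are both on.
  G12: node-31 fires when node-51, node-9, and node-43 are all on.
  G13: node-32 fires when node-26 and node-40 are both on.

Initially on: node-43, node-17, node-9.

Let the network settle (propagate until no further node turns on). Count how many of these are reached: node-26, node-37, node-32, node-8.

node-17 is on, so node-26 fires (G2).
G6: node-43 and node-17 on → node-51 on.
node-51, node-9, and node-43 are on, so node-31 fires (G12).
G4: node-51 and node-31 on → node-44 on.
node-17 and node-44 are on, so node-16 fires (G7).
node-44 and node-16 are on, so node-8 fires (G9).
node-26: reached.
node-37 would need node-22, node-44, and node-43 (G3), but node-22 never turns on.
node-32 would need node-26 and node-40 (G13), but node-40 never turns on.
node-8: reached.
Reached: node-26 and node-8 — 2 of the 4.

2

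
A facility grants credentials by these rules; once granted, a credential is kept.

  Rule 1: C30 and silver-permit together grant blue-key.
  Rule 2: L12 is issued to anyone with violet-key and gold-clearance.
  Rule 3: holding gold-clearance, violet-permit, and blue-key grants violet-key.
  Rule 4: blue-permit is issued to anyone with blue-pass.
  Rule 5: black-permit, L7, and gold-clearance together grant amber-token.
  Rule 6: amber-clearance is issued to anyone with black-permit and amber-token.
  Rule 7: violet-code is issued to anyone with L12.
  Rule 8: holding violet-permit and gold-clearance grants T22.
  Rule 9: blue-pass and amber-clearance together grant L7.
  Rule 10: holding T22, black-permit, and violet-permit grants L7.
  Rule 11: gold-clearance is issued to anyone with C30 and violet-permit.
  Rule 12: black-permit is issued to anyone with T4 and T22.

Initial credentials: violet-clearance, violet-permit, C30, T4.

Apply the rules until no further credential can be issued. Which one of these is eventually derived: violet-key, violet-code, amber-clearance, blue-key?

amber-clearance

Holding C30 and violet-permit grants gold-clearance (Rule 11).
Holding violet-permit and gold-clearance grants T22 (Rule 8).
Holding T4 and T22 grants black-permit (Rule 12).
Holding T22, black-permit, and violet-permit grants L7 (Rule 10).
Holding black-permit, L7, and gold-clearance grants amber-token (Rule 5).
Holding black-permit and amber-token grants amber-clearance (Rule 6).
violet-code would need L12 (Rule 7), but L12 is never granted. blue-key would need C30 and silver-permit (Rule 1), but silver-permit is never granted. violet-key would need gold-clearance, violet-permit, and blue-key (Rule 3), but blue-key is never granted.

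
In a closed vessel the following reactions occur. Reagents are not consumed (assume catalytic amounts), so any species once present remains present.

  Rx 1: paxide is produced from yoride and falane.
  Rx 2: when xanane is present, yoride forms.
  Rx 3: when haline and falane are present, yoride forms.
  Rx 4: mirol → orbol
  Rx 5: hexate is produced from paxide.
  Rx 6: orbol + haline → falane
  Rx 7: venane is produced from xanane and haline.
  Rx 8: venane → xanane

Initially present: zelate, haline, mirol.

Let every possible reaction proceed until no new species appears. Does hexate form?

Yes

mirol present → orbol forms (Rx 4).
orbol and haline present → falane forms (Rx 6).
haline and falane present → yoride forms (Rx 3).
yoride and falane present → paxide forms (Rx 1).
paxide present → hexate forms (Rx 5).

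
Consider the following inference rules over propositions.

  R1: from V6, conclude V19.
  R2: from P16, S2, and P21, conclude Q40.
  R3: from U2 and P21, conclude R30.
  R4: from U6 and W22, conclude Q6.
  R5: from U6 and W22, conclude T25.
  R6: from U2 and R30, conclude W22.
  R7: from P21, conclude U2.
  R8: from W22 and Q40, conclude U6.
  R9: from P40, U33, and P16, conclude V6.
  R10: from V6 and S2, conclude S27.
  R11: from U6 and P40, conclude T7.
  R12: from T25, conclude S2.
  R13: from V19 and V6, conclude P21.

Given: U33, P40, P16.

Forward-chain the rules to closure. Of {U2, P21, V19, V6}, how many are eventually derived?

4

From P40, U33, and P16, R9 gives V6.
From V6, R1 gives V19.
From V19 and V6, R13 gives P21.
From P21, R7 gives U2.
U2: reached.
P21: reached.
V19: reached.
V6: reached.
All 4 are reached.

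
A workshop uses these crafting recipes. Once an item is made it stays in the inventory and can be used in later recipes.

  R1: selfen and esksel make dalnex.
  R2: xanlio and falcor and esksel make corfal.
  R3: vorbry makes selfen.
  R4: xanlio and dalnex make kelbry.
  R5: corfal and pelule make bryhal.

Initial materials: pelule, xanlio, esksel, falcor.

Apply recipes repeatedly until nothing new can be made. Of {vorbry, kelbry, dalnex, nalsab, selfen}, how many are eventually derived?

No rule produces vorbry, and it is not given.
kelbry would need xanlio and dalnex (R4), but dalnex is never obtained.
dalnex would need selfen and esksel (R1), but selfen is never obtained.
No rule produces nalsab, and it is not given.
selfen would need vorbry (R3), but vorbry is never obtained.
None of the 5 are reached.

0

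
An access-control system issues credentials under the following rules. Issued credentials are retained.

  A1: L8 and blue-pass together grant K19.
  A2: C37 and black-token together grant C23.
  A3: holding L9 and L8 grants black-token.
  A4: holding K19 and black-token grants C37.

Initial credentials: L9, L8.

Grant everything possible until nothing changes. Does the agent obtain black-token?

Holding L9 and L8 grants black-token (A3).

Yes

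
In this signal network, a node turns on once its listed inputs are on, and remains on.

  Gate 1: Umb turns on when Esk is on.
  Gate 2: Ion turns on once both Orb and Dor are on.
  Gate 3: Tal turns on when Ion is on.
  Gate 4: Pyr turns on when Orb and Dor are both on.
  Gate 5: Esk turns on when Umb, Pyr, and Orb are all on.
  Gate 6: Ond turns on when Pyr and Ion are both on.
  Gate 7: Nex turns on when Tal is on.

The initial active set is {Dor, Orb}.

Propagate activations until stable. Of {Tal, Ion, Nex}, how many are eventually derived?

3

Gate 2: Orb and Dor on → Ion on.
Gate 3: Ion on → Tal on.
Tal is on, so Nex turns on (Gate 7).
Tal: reached.
Ion: reached.
Nex: reached.
All 3 are reached.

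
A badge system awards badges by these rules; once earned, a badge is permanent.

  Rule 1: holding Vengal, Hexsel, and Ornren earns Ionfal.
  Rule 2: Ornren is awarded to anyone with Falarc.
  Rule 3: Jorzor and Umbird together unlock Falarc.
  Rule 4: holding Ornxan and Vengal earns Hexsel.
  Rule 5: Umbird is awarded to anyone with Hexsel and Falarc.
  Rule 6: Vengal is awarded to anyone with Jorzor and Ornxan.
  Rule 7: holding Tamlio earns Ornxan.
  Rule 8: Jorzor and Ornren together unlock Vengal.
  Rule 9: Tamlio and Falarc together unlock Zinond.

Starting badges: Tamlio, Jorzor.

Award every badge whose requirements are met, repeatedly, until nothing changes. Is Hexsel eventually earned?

With Tamlio, Ornxan is earned (Rule 7).
With Jorzor and Ornxan, Vengal is earned (Rule 6).
With Ornxan and Vengal, Hexsel is earned (Rule 4).

Yes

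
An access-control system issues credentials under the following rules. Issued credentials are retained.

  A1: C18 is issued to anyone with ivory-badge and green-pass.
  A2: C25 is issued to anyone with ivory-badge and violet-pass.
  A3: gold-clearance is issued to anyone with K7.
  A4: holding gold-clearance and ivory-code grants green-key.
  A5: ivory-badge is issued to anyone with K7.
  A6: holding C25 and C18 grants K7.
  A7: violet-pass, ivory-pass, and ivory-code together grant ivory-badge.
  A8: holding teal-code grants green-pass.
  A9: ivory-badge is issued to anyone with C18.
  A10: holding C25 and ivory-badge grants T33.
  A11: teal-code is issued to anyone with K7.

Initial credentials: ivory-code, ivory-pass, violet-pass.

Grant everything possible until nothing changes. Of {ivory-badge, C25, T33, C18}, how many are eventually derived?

Holding violet-pass, ivory-pass, and ivory-code grants ivory-badge (A7).
Holding ivory-badge and violet-pass grants C25 (A2).
Holding C25 and ivory-badge grants T33 (A10).
ivory-badge: reached.
C25: reached.
T33: reached.
C18 would need ivory-badge and green-pass (A1), but green-pass is never granted.
Reached: ivory-badge, C25, and T33 — 3 of the 4.

3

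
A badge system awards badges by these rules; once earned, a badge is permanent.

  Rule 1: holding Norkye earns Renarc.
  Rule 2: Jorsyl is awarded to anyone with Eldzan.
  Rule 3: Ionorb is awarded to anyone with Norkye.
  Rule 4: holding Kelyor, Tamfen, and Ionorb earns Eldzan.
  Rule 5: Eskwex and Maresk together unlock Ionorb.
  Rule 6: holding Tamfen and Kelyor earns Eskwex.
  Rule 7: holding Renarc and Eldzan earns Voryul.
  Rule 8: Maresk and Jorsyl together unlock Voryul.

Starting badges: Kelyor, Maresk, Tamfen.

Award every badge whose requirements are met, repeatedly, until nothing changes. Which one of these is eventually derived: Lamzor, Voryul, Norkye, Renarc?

With Tamfen and Kelyor, Eskwex is earned (Rule 6).
With Eskwex and Maresk, Ionorb is earned (Rule 5).
With Kelyor, Tamfen, and Ionorb, Eldzan is earned (Rule 4).
With Eldzan, Jorsyl is earned (Rule 2).
With Maresk and Jorsyl, Voryul is earned (Rule 8).
Renarc would need Norkye (Rule 1), but Norkye is never earned. No rule produces Norkye, and it is not given. No rule produces Lamzor, and it is not given.

Voryul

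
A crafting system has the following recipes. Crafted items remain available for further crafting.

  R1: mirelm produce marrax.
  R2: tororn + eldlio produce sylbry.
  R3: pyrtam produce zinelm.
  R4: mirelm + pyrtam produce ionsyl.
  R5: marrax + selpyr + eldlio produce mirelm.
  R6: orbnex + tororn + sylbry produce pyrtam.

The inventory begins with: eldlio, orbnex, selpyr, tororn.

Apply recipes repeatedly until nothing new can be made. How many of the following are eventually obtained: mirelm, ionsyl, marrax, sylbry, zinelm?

tororn + eldlio → sylbry (R2).
orbnex + tororn + sylbry → pyrtam (R6).
Using R3, pyrtam makes zinelm.
mirelm would need marrax, selpyr, and eldlio (R5), but marrax is never obtained.
ionsyl would need mirelm and pyrtam (R4), but mirelm is never obtained.
marrax would need mirelm (R1), but mirelm is never obtained.
sylbry: reached.
zinelm: reached.
Reached: sylbry and zinelm — 2 of the 5.

2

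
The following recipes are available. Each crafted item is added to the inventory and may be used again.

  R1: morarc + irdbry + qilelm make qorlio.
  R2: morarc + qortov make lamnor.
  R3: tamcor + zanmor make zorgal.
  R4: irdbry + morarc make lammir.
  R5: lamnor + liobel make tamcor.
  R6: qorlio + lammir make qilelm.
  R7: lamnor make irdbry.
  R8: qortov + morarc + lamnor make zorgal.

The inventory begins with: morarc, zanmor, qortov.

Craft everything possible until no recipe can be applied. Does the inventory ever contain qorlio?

qorlio would need morarc, irdbry, and qilelm (R1), but qilelm is never obtained.

No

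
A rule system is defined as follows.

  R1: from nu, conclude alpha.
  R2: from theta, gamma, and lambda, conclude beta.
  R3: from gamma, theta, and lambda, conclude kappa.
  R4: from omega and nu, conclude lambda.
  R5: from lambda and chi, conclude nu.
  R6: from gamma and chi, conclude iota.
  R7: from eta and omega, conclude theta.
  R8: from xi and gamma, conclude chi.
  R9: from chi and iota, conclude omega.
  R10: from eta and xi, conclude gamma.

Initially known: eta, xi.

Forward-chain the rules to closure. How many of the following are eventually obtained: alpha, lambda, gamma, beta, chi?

From eta and xi, R10 gives gamma.
xi and gamma hold, so chi follows (R8).
alpha would need nu (R1), but nu is never established.
lambda would need omega and nu (R4), but nu is never established.
gamma: reached.
beta would need theta, gamma, and lambda (R2), but lambda is never established.
chi: reached.
Reached: gamma and chi — 2 of the 5.

2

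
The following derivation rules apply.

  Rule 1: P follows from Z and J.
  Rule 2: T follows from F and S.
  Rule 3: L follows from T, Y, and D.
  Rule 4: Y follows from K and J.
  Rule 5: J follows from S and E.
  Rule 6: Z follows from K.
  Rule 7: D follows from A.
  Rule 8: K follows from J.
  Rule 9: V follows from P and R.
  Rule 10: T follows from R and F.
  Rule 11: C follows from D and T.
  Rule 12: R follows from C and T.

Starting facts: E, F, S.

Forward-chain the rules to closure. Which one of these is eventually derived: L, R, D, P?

From S and E, Rule 5 gives J.
J holds, so K follows (Rule 8).
K holds, so Z follows (Rule 6).
From Z and J, Rule 1 gives P.
R would need C and T (Rule 12), but C is never established. D would need A (Rule 7), but A is never established. L would need T, Y, and D (Rule 3), but D is never established.

P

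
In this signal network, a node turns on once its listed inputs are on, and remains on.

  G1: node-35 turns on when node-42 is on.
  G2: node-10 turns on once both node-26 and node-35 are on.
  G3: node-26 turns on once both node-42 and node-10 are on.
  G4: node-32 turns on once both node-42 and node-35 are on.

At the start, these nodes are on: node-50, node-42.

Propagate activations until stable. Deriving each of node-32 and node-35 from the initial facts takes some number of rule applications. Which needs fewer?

node-35: G1: node-42 on → node-35 on. [1 rule application]
node-32: node-42 is on, so node-35 turns on (G1). node-42 and node-35 are on, so node-32 turns on (G4). [2 rule applications]
node-35 needs fewer.

node-35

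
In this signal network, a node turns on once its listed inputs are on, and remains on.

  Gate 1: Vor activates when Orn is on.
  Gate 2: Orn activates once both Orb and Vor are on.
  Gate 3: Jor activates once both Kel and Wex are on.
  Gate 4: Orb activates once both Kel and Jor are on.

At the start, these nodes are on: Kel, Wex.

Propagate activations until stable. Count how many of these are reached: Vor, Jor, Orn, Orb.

Kel and Wex are on, so Jor activates (Gate 3).
Gate 4: Kel and Jor on → Orb on.
Vor would need Orn (Gate 1), but Orn never turns on.
Jor: reached.
Orn would need Orb and Vor (Gate 2), but Vor never turns on.
Orb: reached.
Reached: Jor and Orb — 2 of the 4.

2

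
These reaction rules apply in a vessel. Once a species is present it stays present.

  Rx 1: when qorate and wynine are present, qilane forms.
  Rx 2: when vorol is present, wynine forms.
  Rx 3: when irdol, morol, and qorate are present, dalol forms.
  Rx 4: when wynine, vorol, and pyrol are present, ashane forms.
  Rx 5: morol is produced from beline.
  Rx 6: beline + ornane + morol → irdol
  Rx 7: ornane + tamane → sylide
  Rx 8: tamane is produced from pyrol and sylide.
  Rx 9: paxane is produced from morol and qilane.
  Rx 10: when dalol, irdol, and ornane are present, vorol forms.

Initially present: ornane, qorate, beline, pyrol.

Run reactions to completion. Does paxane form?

Yes

beline present → morol forms (Rx 5).
beline, ornane, and morol present → irdol forms (Rx 6).
irdol, morol, and qorate present → dalol forms (Rx 3).
dalol, irdol, and ornane present → vorol forms (Rx 10).
vorol present → wynine forms (Rx 2).
qorate and wynine present → qilane forms (Rx 1).
morol and qilane present → paxane forms (Rx 9).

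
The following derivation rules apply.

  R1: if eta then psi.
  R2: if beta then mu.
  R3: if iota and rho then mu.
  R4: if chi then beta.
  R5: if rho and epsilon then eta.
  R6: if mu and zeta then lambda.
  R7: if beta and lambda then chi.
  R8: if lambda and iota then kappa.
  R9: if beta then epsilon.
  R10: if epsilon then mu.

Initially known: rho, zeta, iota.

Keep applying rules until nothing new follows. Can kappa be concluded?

iota and rho hold, so mu follows (R3).
From mu and zeta, R6 gives lambda.
lambda and iota hold, so kappa follows (R8).

Yes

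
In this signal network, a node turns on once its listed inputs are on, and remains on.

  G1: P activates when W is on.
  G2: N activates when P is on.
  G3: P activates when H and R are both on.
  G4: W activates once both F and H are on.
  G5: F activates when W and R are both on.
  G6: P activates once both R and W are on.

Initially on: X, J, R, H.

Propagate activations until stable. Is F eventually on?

F would need W and R (G5), but W never turns on.

No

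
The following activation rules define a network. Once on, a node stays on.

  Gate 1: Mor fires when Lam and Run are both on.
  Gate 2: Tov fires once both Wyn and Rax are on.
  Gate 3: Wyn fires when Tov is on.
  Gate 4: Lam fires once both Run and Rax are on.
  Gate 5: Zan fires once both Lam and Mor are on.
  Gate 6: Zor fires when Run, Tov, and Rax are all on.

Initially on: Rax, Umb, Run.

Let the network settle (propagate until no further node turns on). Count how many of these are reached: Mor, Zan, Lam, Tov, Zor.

3

Run and Rax are on, so Lam fires (Gate 4).
Gate 1: Lam and Run on → Mor on.
Gate 5: Lam and Mor on → Zan on.
Mor: reached.
Zan: reached.
Lam: reached.
Tov would need Wyn and Rax (Gate 2), but Wyn never turns on.
Zor would need Run, Tov, and Rax (Gate 6), but Tov never turns on.
Reached: Mor, Zan, and Lam — 3 of the 5.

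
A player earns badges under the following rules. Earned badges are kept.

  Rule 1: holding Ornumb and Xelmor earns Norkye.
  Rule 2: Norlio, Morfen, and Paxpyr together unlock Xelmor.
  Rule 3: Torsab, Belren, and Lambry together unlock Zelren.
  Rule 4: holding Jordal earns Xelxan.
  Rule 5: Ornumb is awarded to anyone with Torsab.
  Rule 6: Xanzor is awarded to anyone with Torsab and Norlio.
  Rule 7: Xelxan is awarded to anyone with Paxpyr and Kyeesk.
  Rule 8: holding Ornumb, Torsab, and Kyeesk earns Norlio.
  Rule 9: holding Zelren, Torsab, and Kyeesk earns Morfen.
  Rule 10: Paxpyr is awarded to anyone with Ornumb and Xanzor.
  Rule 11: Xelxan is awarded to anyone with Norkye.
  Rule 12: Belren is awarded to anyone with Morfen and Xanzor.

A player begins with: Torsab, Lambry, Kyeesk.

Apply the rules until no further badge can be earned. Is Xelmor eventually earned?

Xelmor would need Norlio, Morfen, and Paxpyr (Rule 2), but Morfen is never earned.

No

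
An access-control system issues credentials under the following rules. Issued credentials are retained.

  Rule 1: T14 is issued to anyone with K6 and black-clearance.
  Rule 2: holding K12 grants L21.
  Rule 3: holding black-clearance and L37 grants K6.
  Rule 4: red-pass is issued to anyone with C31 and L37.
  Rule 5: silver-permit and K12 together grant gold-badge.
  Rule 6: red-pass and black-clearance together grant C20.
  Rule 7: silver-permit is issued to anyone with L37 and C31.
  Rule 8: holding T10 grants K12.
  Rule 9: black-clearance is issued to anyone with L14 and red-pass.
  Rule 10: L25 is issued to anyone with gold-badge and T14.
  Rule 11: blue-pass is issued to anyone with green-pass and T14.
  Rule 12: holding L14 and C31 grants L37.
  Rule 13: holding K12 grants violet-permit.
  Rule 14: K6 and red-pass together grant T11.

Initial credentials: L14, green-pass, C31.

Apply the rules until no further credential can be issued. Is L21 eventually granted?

L21 would need K12 (Rule 2), but K12 is never granted.

No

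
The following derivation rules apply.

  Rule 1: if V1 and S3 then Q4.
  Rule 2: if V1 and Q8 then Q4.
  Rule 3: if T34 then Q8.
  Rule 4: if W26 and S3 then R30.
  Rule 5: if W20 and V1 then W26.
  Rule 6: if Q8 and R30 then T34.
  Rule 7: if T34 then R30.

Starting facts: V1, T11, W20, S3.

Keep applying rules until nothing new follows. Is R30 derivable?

W20 and V1 hold, so W26 follows (Rule 5).
W26 and S3 hold, so R30 follows (Rule 4).

Yes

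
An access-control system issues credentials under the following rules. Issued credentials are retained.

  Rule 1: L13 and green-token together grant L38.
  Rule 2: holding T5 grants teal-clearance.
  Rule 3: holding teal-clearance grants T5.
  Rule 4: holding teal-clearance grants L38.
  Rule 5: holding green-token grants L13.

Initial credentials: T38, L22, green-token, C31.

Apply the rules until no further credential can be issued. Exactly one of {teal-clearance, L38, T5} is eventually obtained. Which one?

L38

Holding green-token grants L13 (Rule 5).
Holding L13 and green-token grants L38 (Rule 1).
T5 would need teal-clearance (Rule 3), but teal-clearance is never granted. teal-clearance would need T5 (Rule 2), but T5 is never granted.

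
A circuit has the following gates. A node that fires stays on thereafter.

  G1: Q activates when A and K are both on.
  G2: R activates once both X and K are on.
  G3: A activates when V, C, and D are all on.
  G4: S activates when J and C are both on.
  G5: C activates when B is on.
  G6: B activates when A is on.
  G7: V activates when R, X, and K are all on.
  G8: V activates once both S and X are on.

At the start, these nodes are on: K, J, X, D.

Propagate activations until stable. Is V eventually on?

G2: X and K on → R on.
G7: R, X, and K on → V on.

Yes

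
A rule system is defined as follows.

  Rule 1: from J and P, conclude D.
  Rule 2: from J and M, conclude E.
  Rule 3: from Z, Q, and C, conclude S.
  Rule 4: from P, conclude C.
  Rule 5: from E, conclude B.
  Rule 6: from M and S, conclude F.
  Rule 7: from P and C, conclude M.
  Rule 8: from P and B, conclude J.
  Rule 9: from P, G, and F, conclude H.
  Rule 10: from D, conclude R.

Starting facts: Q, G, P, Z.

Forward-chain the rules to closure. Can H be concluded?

Yes

From P, Rule 4 gives C.
Z, Q, and C hold, so S follows (Rule 3).
P and C hold, so M follows (Rule 7).
M and S hold, so F follows (Rule 6).
P, G, and F hold, so H follows (Rule 9).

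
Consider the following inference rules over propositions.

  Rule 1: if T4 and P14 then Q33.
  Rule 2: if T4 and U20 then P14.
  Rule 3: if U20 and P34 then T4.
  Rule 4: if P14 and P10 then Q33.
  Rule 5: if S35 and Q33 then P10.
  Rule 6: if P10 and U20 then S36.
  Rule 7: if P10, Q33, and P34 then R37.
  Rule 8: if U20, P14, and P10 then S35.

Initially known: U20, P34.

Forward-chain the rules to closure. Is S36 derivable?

No

S36 would need P10 and U20 (Rule 6), but P10 is never established.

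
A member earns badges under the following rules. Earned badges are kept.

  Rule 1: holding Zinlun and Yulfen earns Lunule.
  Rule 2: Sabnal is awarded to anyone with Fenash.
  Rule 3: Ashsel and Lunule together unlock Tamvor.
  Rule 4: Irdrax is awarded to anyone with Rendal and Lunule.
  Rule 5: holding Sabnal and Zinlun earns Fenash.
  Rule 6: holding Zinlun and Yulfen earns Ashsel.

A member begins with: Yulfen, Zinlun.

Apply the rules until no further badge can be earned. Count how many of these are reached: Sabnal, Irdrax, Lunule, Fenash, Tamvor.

With Zinlun and Yulfen, Lunule is earned (Rule 1).
With Zinlun and Yulfen, Ashsel is earned (Rule 6).
With Ashsel and Lunule, Tamvor is earned (Rule 3).
Sabnal would need Fenash (Rule 2), but Fenash is never earned.
Irdrax would need Rendal and Lunule (Rule 4), but Rendal is never earned.
Lunule: reached.
Fenash would need Sabnal and Zinlun (Rule 5), but Sabnal is never earned.
Tamvor: reached.
Reached: Lunule and Tamvor — 2 of the 5.

2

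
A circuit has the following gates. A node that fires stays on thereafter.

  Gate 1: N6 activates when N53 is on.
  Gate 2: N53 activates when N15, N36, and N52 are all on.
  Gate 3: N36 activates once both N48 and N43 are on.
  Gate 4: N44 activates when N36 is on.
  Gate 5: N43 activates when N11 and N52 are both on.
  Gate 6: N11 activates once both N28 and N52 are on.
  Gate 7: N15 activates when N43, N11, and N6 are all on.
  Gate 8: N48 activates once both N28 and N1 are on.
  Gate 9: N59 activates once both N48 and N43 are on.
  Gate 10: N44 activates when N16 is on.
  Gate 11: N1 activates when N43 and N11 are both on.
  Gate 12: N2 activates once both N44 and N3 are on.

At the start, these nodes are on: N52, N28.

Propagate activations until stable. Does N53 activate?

No

N53 would need N15, N36, and N52 (Gate 2), but N15 never turns on.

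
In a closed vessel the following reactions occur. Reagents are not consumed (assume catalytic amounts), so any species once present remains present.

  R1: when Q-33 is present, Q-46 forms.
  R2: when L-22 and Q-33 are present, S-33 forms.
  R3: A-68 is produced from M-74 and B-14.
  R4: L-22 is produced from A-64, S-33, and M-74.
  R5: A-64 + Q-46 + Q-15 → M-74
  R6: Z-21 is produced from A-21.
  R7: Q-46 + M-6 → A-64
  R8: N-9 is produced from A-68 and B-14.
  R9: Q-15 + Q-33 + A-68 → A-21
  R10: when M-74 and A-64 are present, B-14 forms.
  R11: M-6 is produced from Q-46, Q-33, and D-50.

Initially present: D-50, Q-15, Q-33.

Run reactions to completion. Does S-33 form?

S-33 would need L-22 and Q-33 (R2), but L-22 never forms.

No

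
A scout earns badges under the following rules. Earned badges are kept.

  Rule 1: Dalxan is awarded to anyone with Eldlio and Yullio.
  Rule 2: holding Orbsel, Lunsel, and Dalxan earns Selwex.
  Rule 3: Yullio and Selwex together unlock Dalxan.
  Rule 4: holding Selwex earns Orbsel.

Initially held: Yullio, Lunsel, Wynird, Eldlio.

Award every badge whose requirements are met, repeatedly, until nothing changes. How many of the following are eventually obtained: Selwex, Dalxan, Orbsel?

With Eldlio and Yullio, Dalxan is earned (Rule 1).
Selwex would need Orbsel, Lunsel, and Dalxan (Rule 2), but Orbsel is never earned.
Dalxan: reached.
Orbsel would need Selwex (Rule 4), but Selwex is never earned.
Reached: Dalxan — 1 of the 3.

1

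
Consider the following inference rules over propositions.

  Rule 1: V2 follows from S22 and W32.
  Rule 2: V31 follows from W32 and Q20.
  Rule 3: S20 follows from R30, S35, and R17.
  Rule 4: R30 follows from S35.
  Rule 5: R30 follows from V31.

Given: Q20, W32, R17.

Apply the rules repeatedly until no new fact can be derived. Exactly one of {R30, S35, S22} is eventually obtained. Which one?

From W32 and Q20, Rule 2 gives V31.
From V31, Rule 5 gives R30.
No rule produces S22, and it is not given. No rule produces S35, and it is not given.

R30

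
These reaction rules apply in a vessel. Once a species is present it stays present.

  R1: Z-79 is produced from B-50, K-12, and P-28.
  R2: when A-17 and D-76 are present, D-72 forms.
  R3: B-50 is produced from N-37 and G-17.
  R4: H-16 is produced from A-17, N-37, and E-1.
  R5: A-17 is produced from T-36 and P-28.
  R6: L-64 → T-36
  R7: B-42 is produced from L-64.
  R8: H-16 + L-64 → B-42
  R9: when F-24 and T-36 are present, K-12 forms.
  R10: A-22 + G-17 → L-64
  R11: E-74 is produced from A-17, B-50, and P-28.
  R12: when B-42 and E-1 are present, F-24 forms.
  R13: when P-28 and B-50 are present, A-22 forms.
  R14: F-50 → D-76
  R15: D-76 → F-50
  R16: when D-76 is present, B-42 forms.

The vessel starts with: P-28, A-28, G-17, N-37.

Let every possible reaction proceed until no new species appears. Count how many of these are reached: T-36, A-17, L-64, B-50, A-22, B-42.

N-37 and G-17 present → B-50 forms (R3).
P-28 and B-50 present → A-22 forms (R13).
A-22 and G-17 present → L-64 forms (R10).
L-64 present → T-36 forms (R6).
L-64 present → B-42 forms (R7).
T-36 and P-28 present → A-17 forms (R5).
T-36: reached.
A-17: reached.
L-64: reached.
B-50: reached.
A-22: reached.
B-42: reached.
All 6 are reached.

6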